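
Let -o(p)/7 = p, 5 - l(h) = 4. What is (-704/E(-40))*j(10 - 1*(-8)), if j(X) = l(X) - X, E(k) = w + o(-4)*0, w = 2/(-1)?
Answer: -5984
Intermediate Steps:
l(h) = 1 (l(h) = 5 - 1*4 = 5 - 4 = 1)
w = -2 (w = 2*(-1) = -2)
o(p) = -7*p
E(k) = -2 (E(k) = -2 - 7*(-4)*0 = -2 + 28*0 = -2 + 0 = -2)
j(X) = 1 - X
(-704/E(-40))*j(10 - 1*(-8)) = (-704/(-2))*(1 - (10 - 1*(-8))) = (-704*(-½))*(1 - (10 + 8)) = 352*(1 - 1*18) = 352*(1 - 18) = 352*(-17) = -5984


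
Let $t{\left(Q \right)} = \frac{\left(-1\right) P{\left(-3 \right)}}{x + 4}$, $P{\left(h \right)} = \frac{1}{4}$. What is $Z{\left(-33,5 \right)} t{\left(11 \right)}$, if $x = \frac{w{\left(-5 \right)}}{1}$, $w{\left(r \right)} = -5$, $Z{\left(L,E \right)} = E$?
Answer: $\frac{5}{4} \approx 1.25$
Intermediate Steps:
$x = -5$ ($x = - \frac{5}{1} = \left(-5\right) 1 = -5$)
$P{\left(h \right)} = \frac{1}{4}$
$t{\left(Q \right)} = \frac{1}{4}$ ($t{\left(Q \right)} = \frac{\left(-1\right) \frac{1}{4}}{-5 + 4} = - \frac{1}{4 \left(-1\right)} = \left(- \frac{1}{4}\right) \left(-1\right) = \frac{1}{4}$)
$Z{\left(-33,5 \right)} t{\left(11 \right)} = 5 \cdot \frac{1}{4} = \frac{5}{4}$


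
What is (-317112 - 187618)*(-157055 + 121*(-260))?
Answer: 95149175950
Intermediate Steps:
(-317112 - 187618)*(-157055 + 121*(-260)) = -504730*(-157055 - 31460) = -504730*(-188515) = 95149175950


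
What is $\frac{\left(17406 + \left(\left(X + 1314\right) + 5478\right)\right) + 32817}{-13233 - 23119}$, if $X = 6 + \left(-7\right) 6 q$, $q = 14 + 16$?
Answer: $- \frac{55761}{36352} \approx -1.5339$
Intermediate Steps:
$q = 30$
$X = -1254$ ($X = 6 + \left(-7\right) 6 \cdot 30 = 6 - 1260 = -1254$)
$\frac{\left(17406 + \left(\left(X + 1314\right) + 5478\right)\right) + 32817}{-13233 - 23119} = \frac{\left(17406 + \left(\left(-1254 + 1314\right) + 5478\right)\right) + 32817}{-13233 - 23119} = \frac{\left(17406 + \left(60 + 5478\right)\right) + 32817}{-36352} = \left(\left(17406 + 5538\right) + 32817\right) \left(- \frac{1}{36352}\right) = \left(22944 + 32817\right) \left(- \frac{1}{36352}\right) = 55761 \left(- \frac{1}{36352}\right) = - \frac{55761}{36352}$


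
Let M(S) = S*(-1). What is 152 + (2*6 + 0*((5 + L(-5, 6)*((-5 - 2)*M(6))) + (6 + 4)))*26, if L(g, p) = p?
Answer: 464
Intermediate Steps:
M(S) = -S
152 + (2*6 + 0*((5 + L(-5, 6)*((-5 - 2)*M(6))) + (6 + 4)))*26 = 152 + (2*6 + 0*((5 + 6*((-5 - 2)*(-1*6))) + (6 + 4)))*26 = 152 + (12 + 0*((5 + 6*(-7*(-6))) + 10))*26 = 152 + (12 + 0*((5 + 6*42) + 10))*26 = 152 + (12 + 0*((5 + 252) + 10))*26 = 152 + (12 + 0*(257 + 10))*26 = 152 + (12 + 0*267)*26 = 152 + (12 + 0)*26 = 152 + 12*26 = 152 + 312 = 464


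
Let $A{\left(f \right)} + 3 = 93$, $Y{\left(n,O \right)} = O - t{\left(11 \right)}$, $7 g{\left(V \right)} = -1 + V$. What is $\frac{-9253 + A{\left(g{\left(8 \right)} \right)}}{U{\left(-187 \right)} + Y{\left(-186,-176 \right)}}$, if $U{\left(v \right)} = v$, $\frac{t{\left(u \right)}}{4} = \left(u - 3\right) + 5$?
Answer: $\frac{9163}{415} \approx 22.08$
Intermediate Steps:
$t{\left(u \right)} = 8 + 4 u$ ($t{\left(u \right)} = 4 \left(\left(u - 3\right) + 5\right) = 4 \left(\left(-3 + u\right) + 5\right) = 4 \left(2 + u\right) = 8 + 4 u$)
$g{\left(V \right)} = - \frac{1}{7} + \frac{V}{7}$ ($g{\left(V \right)} = \frac{-1 + V}{7} = - \frac{1}{7} + \frac{V}{7}$)
$Y{\left(n,O \right)} = -52 + O$ ($Y{\left(n,O \right)} = O - \left(8 + 4 \cdot 11\right) = O - \left(8 + 44\right) = O - 52 = -52 + O$)
$A{\left(f \right)} = 90$ ($A{\left(f \right)} = -3 + 93 = 90$)
$\frac{-9253 + A{\left(g{\left(8 \right)} \right)}}{U{\left(-187 \right)} + Y{\left(-186,-176 \right)}} = \frac{-9253 + 90}{-187 - 228} = - \frac{9163}{-187 - 228} = - \frac{9163}{-415} = \left(-9163\right) \left(- \frac{1}{415}\right) = \frac{9163}{415}$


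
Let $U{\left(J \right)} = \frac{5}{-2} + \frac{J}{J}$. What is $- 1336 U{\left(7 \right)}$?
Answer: $2004$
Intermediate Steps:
$U{\left(J \right)} = - \frac{3}{2}$ ($U{\left(J \right)} = 5 \left(- \frac{1}{2}\right) + 1 = - \frac{5}{2} + 1 = - \frac{3}{2}$)
$- 1336 U{\left(7 \right)} = \left(-1336\right) \left(- \frac{3}{2}\right) = 2004$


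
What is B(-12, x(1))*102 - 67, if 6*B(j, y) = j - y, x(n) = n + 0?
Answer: -288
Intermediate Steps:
x(n) = n
B(j, y) = -y/6 + j/6 (B(j, y) = (j - y)/6 = -y/6 + j/6)
B(-12, x(1))*102 - 67 = (-⅙*1 + (⅙)*(-12))*102 - 67 = (-⅙ - 2)*102 - 67 = -13/6*102 - 67 = -221 - 67 = -288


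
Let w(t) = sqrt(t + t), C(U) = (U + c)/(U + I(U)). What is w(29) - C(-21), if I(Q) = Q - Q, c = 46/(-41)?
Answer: -907/861 + sqrt(58) ≈ 6.5623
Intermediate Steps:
c = -46/41 (c = 46*(-1/41) = -46/41 ≈ -1.1220)
I(Q) = 0
C(U) = (-46/41 + U)/U (C(U) = (U - 46/41)/(U + 0) = (-46/41 + U)/U)
w(t) = sqrt(2)*sqrt(t) (w(t) = sqrt(2*t) = sqrt(2)*sqrt(t))
w(29) - C(-21) = sqrt(2)*sqrt(29) - (-46/41 - 21)/(-21) = sqrt(58) - (-1)*(-907)/(21*41) = sqrt(58) - 1*907/861 = sqrt(58) - 907/861 = -907/861 + sqrt(58)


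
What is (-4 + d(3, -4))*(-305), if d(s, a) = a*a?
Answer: -3660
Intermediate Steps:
d(s, a) = a²
(-4 + d(3, -4))*(-305) = (-4 + (-4)²)*(-305) = (-4 + 16)*(-305) = 12*(-305) = -3660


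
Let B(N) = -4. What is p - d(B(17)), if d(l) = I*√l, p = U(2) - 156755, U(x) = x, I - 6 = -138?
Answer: -156753 + 264*I ≈ -1.5675e+5 + 264.0*I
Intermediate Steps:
I = -132 (I = 6 - 138 = -132)
p = -156753 (p = 2 - 156755 = -156753)
d(l) = -132*√l
p - d(B(17)) = -156753 - (-132)*√(-4) = -156753 - (-132)*2*I = -156753 - (-264)*I = -156753 + 264*I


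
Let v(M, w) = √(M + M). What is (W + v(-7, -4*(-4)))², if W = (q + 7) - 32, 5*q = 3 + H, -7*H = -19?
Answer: 27203/49 - 334*I*√14/7 ≈ 555.16 - 178.53*I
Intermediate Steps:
H = 19/7 (H = -⅐*(-19) = 19/7 ≈ 2.7143)
q = 8/7 (q = (3 + 19/7)/5 = (⅕)*(40/7) = 8/7 ≈ 1.1429)
v(M, w) = √2*√M (v(M, w) = √(2*M) = √2*√M)
W = -167/7 (W = (8/7 + 7) - 32 = 57/7 - 32 = -167/7 ≈ -23.857)
(W + v(-7, -4*(-4)))² = (-167/7 + √2*√(-7))² = (-167/7 + √2*(I*√7))² = (-167/7 + I*√14)²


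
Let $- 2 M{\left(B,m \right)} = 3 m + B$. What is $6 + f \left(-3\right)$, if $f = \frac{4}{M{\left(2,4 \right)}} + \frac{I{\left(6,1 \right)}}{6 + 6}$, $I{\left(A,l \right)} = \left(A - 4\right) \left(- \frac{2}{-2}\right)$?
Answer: $\frac{101}{14} \approx 7.2143$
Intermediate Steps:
$M{\left(B,m \right)} = - \frac{3 m}{2} - \frac{B}{2}$ ($M{\left(B,m \right)} = - \frac{3 m + B}{2} = - \frac{B + 3 m}{2} = - \frac{3 m}{2} - \frac{B}{2}$)
$I{\left(A,l \right)} = -4 + A$ ($I{\left(A,l \right)} = \left(-4 + A\right) \left(\left(-2\right) \left(- \frac{1}{2}\right)\right) = \left(-4 + A\right) 1 = -4 + A$)
$f = - \frac{17}{42}$ ($f = \frac{4}{\left(- \frac{3}{2}\right) 4 - 1} + \frac{-4 + 6}{6 + 6} = \frac{4}{-6 - 1} + \frac{2}{12} = \frac{4}{-7} + 2 \cdot \frac{1}{12} = 4 \left(- \frac{1}{7}\right) + \frac{1}{6} = - \frac{4}{7} + \frac{1}{6} = - \frac{17}{42} \approx -0.40476$)
$6 + f \left(-3\right) = 6 - - \frac{17}{14} = 6 + \frac{17}{14} = \frac{101}{14}$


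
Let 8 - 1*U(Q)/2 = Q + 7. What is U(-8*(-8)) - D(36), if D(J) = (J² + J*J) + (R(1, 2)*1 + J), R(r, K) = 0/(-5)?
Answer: -2754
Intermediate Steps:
R(r, K) = 0 (R(r, K) = 0*(-⅕) = 0)
U(Q) = 2 - 2*Q (U(Q) = 16 - 2*(Q + 7) = 16 - 2*(7 + Q) = 16 + (-14 - 2*Q) = 2 - 2*Q)
D(J) = J + 2*J² (D(J) = (J² + J*J) + (0*1 + J) = (J² + J²) + (0 + J) = 2*J² + J = J + 2*J²)
U(-8*(-8)) - D(36) = (2 - (-16)*(-8)) - 36*(1 + 2*36) = (2 - 2*64) - 36*(1 + 72) = (2 - 128) - 36*73 = -126 - 1*2628 = -126 - 2628 = -2754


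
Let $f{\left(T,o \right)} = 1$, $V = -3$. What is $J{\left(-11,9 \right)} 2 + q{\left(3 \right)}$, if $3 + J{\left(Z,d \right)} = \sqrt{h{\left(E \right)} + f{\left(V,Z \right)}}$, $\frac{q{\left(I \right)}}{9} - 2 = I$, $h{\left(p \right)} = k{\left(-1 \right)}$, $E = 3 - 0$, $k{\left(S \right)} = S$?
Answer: $39$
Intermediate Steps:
$E = 3$ ($E = 3 + 0 = 3$)
$h{\left(p \right)} = -1$
$q{\left(I \right)} = 18 + 9 I$
$J{\left(Z,d \right)} = -3$ ($J{\left(Z,d \right)} = -3 + \sqrt{-1 + 1} = -3 + \sqrt{0} = -3 + 0 = -3$)
$J{\left(-11,9 \right)} 2 + q{\left(3 \right)} = \left(-3\right) 2 + \left(18 + 9 \cdot 3\right) = -6 + \left(18 + 27\right) = -6 + 45 = 39$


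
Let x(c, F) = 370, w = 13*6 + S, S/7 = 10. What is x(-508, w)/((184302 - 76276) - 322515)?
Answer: -10/5797 ≈ -0.0017250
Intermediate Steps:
S = 70 (S = 7*10 = 70)
w = 148 (w = 13*6 + 70 = 78 + 70 = 148)
x(-508, w)/((184302 - 76276) - 322515) = 370/((184302 - 76276) - 322515) = 370/(108026 - 322515) = 370/(-214489) = 370*(-1/214489) = -10/5797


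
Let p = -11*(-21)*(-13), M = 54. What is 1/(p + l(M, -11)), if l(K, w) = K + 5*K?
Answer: -1/2679 ≈ -0.00037327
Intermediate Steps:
l(K, w) = 6*K
p = -3003 (p = 231*(-13) = -3003)
1/(p + l(M, -11)) = 1/(-3003 + 6*54) = 1/(-3003 + 324) = 1/(-2679) = -1/2679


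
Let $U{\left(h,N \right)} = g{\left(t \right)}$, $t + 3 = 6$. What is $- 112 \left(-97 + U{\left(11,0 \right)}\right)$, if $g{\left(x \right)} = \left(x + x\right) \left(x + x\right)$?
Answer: $6832$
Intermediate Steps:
$t = 3$ ($t = -3 + 6 = 3$)
$g{\left(x \right)} = 4 x^{2}$ ($g{\left(x \right)} = 2 x 2 x = 4 x^{2}$)
$U{\left(h,N \right)} = 36$ ($U{\left(h,N \right)} = 4 \cdot 3^{2} = 4 \cdot 9 = 36$)
$- 112 \left(-97 + U{\left(11,0 \right)}\right) = - 112 \left(-97 + 36\right) = \left(-112\right) \left(-61\right) = 6832$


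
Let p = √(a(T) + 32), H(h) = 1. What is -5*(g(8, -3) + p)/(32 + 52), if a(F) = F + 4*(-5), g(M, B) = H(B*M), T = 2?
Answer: -5/84 - 5*√14/84 ≈ -0.28224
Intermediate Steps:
g(M, B) = 1
a(F) = -20 + F (a(F) = F - 20 = -20 + F)
p = √14 (p = √((-20 + 2) + 32) = √(-18 + 32) = √14 ≈ 3.7417)
-5*(g(8, -3) + p)/(32 + 52) = -5*(1 + √14)/(32 + 52) = -5*(1 + √14)/84 = -5*(1/84 + √14/84) = -5/84 - 5*√14/84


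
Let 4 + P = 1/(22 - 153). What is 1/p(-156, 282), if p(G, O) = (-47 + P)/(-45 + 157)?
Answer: -7336/3341 ≈ -2.1958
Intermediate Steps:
P = -525/131 (P = -4 + 1/(22 - 153) = -4 + 1/(-131) = -4 - 1/131 = -525/131 ≈ -4.0076)
p(G, O) = -3341/7336 (p(G, O) = (-47 - 525/131)/(-45 + 157) = -6682/131/112 = -6682/131*1/112 = -3341/7336)
1/p(-156, 282) = 1/(-3341/7336) = -7336/3341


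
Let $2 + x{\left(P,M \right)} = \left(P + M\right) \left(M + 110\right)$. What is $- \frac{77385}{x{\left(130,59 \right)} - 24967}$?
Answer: $- \frac{3685}{332} \approx -11.099$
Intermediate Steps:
$x{\left(P,M \right)} = -2 + \left(110 + M\right) \left(M + P\right)$ ($x{\left(P,M \right)} = -2 + \left(P + M\right) \left(M + 110\right) = -2 + \left(M + P\right) \left(110 + M\right) = -2 + \left(110 + M\right) \left(M + P\right)$)
$- \frac{77385}{x{\left(130,59 \right)} - 24967} = - \frac{77385}{\left(-2 + 59^{2} + 110 \cdot 59 + 110 \cdot 130 + 59 \cdot 130\right) - 24967} = - \frac{77385}{\left(-2 + 3481 + 6490 + 14300 + 7670\right) - 24967} = - \frac{77385}{31939 - 24967} = - \frac{77385}{6972} = \left(-77385\right) \frac{1}{6972} = - \frac{3685}{332}$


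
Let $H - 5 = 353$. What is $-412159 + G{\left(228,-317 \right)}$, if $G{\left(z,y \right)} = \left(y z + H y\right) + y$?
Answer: $-598238$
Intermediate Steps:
$H = 358$ ($H = 5 + 353 = 358$)
$G{\left(z,y \right)} = 359 y + y z$ ($G{\left(z,y \right)} = \left(y z + 358 y\right) + y = \left(358 y + y z\right) + y = 359 y + y z$)
$-412159 + G{\left(228,-317 \right)} = -412159 - 317 \left(359 + 228\right) = -412159 - 186079 = -598238$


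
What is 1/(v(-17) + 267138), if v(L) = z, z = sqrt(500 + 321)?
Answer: 267138/71362710223 - sqrt(821)/71362710223 ≈ 3.7430e-6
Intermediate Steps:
z = sqrt(821) ≈ 28.653
v(L) = sqrt(821)
1/(v(-17) + 267138) = 1/(sqrt(821) + 267138) = 1/(267138 + sqrt(821))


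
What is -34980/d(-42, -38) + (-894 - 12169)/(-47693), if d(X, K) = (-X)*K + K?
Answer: 844823041/38965181 ≈ 21.681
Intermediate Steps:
d(X, K) = K - K*X (d(X, K) = -K*X + K = K - K*X)
-34980/d(-42, -38) + (-894 - 12169)/(-47693) = -34980*(-1/(38*(1 - 1*(-42)))) + (-894 - 12169)/(-47693) = -34980*(-1/(38*(1 + 42))) - 13063*(-1/47693) = -34980/((-38*43)) + 13063/47693 = -34980/(-1634) + 13063/47693 = -34980*(-1/1634) + 13063/47693 = 17490/817 + 13063/47693 = 844823041/38965181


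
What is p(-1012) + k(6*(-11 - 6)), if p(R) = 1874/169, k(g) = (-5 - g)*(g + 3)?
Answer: -1621033/169 ≈ -9591.9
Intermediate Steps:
k(g) = (-5 - g)*(3 + g)
p(R) = 1874/169 (p(R) = 1874*(1/169) = 1874/169)
p(-1012) + k(6*(-11 - 6)) = 1874/169 + (-15 - (6*(-11 - 6))**2 - 48*(-11 - 6)) = 1874/169 + (-15 - (6*(-17))**2 - 48*(-17)) = 1874/169 + (-15 - 1*(-102)**2 - 8*(-102)) = 1874/169 + (-15 - 1*10404 + 816) = 1874/169 + (-15 - 10404 + 816) = 1874/169 - 9603 = -1621033/169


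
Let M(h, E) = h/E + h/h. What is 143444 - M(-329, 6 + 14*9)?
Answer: 18934805/132 ≈ 1.4345e+5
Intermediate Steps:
M(h, E) = 1 + h/E (M(h, E) = h/E + 1 = 1 + h/E)
143444 - M(-329, 6 + 14*9) = 143444 - ((6 + 14*9) - 329)/(6 + 14*9) = 143444 - ((6 + 126) - 329)/(6 + 126) = 143444 - (132 - 329)/132 = 143444 - (-197)/132 = 143444 - 1*(-197/132) = 143444 + 197/132 = 18934805/132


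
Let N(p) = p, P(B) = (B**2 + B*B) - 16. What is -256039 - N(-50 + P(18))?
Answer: -256621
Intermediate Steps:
P(B) = -16 + 2*B**2 (P(B) = (B**2 + B**2) - 16 = 2*B**2 - 16 = -16 + 2*B**2)
-256039 - N(-50 + P(18)) = -256039 - (-50 + (-16 + 2*18**2)) = -256039 - (-50 + (-16 + 2*324)) = -256039 - (-50 + (-16 + 648)) = -256039 - (-50 + 632) = -256039 - 1*582 = -256039 - 582 = -256621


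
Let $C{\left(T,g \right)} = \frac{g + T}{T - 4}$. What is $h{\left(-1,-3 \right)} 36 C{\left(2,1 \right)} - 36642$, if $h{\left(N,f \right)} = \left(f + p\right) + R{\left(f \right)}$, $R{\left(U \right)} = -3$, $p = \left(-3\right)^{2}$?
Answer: $-36804$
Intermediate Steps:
$p = 9$
$C{\left(T,g \right)} = \frac{T + g}{-4 + T}$
$h{\left(N,f \right)} = 6 + f$ ($h{\left(N,f \right)} = \left(f + 9\right) - 3 = \left(9 + f\right) - 3 = 6 + f$)
$h{\left(-1,-3 \right)} 36 C{\left(2,1 \right)} - 36642 = \left(6 - 3\right) 36 \frac{2 + 1}{-4 + 2} - 36642 = 3 \cdot 36 \frac{1}{-2} \cdot 3 - 36642 = 108 \left(\left(- \frac{1}{2}\right) 3\right) - 36642 = 108 \left(- \frac{3}{2}\right) - 36642 = -162 - 36642 = -36804$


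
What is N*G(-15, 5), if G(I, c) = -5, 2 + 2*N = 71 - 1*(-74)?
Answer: -715/2 ≈ -357.50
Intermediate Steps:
N = 143/2 (N = -1 + (71 - 1*(-74))/2 = -1 + (71 + 74)/2 = -1 + (½)*145 = -1 + 145/2 = 143/2 ≈ 71.500)
N*G(-15, 5) = (143/2)*(-5) = -715/2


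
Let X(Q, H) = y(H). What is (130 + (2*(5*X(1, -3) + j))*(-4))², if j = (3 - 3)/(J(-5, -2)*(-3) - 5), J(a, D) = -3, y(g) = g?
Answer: 62500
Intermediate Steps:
X(Q, H) = H
j = 0 (j = (3 - 3)/(-3*(-3) - 5) = 0/(9 - 5) = 0/4 = 0*(¼) = 0)
(130 + (2*(5*X(1, -3) + j))*(-4))² = (130 + (2*(5*(-3) + 0))*(-4))² = (130 + (2*(-15 + 0))*(-4))² = (130 + (2*(-15))*(-4))² = (130 - 30*(-4))² = (130 + 120)² = 250² = 62500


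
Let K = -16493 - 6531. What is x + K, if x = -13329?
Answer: -36353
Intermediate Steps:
K = -23024
x + K = -13329 - 23024 = -36353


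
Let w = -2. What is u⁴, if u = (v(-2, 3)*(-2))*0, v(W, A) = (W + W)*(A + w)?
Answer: 0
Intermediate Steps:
v(W, A) = 2*W*(-2 + A) (v(W, A) = (W + W)*(A - 2) = (2*W)*(-2 + A) = 2*W*(-2 + A))
u = 0 (u = ((2*(-2)*(-2 + 3))*(-2))*0 = ((2*(-2)*1)*(-2))*0 = -4*(-2)*0 = 8*0 = 0)
u⁴ = 0⁴ = 0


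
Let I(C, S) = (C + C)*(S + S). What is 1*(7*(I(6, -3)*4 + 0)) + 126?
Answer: -1890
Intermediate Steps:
I(C, S) = 4*C*S (I(C, S) = (2*C)*(2*S) = 4*C*S)
1*(7*(I(6, -3)*4 + 0)) + 126 = 1*(7*((4*6*(-3))*4 + 0)) + 126 = 1*(7*(-72*4 + 0)) + 126 = 1*(7*(-288 + 0)) + 126 = 1*(7*(-288)) + 126 = 1*(-2016) + 126 = -2016 + 126 = -1890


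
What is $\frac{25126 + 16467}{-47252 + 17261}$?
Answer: $- \frac{41593}{29991} \approx -1.3868$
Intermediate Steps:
$\frac{25126 + 16467}{-47252 + 17261} = \frac{41593}{-29991} = 41593 \left(- \frac{1}{29991}\right) = - \frac{41593}{29991}$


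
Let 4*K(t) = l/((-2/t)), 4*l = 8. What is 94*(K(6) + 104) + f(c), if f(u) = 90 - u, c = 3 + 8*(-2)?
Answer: 9738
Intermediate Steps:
l = 2 (l = (¼)*8 = 2)
K(t) = -t/4 (K(t) = (2/((-2/t)))/4 = (2*(-t/2))/4 = (-t)/4 = -t/4)
c = -13 (c = 3 - 16 = -13)
94*(K(6) + 104) + f(c) = 94*(-¼*6 + 104) + (90 - 1*(-13)) = 94*(-3/2 + 104) + (90 + 13) = 94*(205/2) + 103 = 9635 + 103 = 9738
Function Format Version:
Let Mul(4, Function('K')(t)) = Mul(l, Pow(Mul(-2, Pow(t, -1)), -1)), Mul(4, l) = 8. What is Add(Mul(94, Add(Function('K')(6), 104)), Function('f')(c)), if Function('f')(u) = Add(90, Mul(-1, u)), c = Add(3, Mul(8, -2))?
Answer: 9738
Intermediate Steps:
l = 2 (l = Mul(Rational(1, 4), 8) = 2)
Function('K')(t) = Mul(Rational(-1, 4), t) (Function('K')(t) = Mul(Rational(1, 4), Mul(2, Pow(Mul(-2, Pow(t, -1)), -1))) = Mul(Rational(1, 4), Mul(2, Mul(Rational(-1, 2), t))) = Mul(Rational(1, 4), Mul(-1, t)) = Mul(Rational(-1, 4), t))
c = -13 (c = Add(3, -16) = -13)
Add(Mul(94, Add(Function('K')(6), 104)), Function('f')(c)) = Add(Mul(94, Add(Mul(Rational(-1, 4), 6), 104)), Add(90, Mul(-1, -13))) = Add(Mul(94, Add(Rational(-3, 2), 104)), Add(90, 13)) = Add(Mul(94, Rational(205, 2)), 103) = Add(9635, 103) = 9738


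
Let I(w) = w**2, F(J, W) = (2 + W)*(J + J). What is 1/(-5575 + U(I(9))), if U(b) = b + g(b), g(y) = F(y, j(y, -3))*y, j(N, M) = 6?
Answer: 1/99482 ≈ 1.0052e-5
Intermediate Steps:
F(J, W) = 2*J*(2 + W) (F(J, W) = (2 + W)*(2*J) = 2*J*(2 + W))
g(y) = 16*y**2 (g(y) = (2*y*(2 + 6))*y = (2*y*8)*y = (16*y)*y = 16*y**2)
U(b) = b + 16*b**2
1/(-5575 + U(I(9))) = 1/(-5575 + 9**2*(1 + 16*9**2)) = 1/(-5575 + 81*(1 + 16*81)) = 1/(-5575 + 81*(1 + 1296)) = 1/(-5575 + 81*1297) = 1/(-5575 + 105057) = 1/99482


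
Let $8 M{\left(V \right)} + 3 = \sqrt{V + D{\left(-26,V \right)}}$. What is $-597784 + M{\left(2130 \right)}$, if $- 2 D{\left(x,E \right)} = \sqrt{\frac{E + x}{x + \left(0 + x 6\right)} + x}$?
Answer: $- \frac{4782275}{8} + \frac{\sqrt{70554120 - 182 i \sqrt{311038}}}{1456} \approx -5.9778 \cdot 10^{5} - 0.0041498 i$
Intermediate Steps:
$D{\left(x,E \right)} = - \frac{\sqrt{x + \frac{E + x}{7 x}}}{2}$ ($D{\left(x,E \right)} = - \frac{\sqrt{\frac{E + x}{x + \left(0 + x 6\right)} + x}}{2} = - \frac{\sqrt{\frac{E + x}{x + \left(0 + 6 x\right)} + x}}{2} = - \frac{\sqrt{\frac{E + x}{x + 6 x} + x}}{2} = - \frac{\sqrt{\frac{E + x}{7 x} + x}}{2} = - \frac{\sqrt{x + \frac{E + x}{7 x}}}{2}$)
$M{\left(V \right)} = - \frac{3}{8} + \frac{\sqrt{V - \frac{\sqrt{-1267 - \frac{7 V}{26}}}{14}}}{8}$ ($M{\left(V \right)} = - \frac{3}{8} + \frac{\sqrt{V - \frac{\sqrt{7 + 49 \left(-26\right) + \frac{7 V}{-26}}}{14}}}{8} = - \frac{3}{8} + \frac{\sqrt{V - \frac{\sqrt{7 - 1274 + 7 V \left(- \frac{1}{26}\right)}}{14}}}{8} = - \frac{3}{8} + \frac{\sqrt{V - \frac{\sqrt{7 - 1274 - \frac{7 V}{26}}}{14}}}{8} = - \frac{3}{8} + \frac{\sqrt{V - \frac{\sqrt{-1267 - \frac{7 V}{26}}}{14}}}{8}$)
$-597784 + M{\left(2130 \right)} = -597784 - \left(\frac{3}{8} - \frac{\sqrt{33124 \cdot 2130 - 91 \sqrt{182} \sqrt{-4706 - 2130}}}{1456}\right) = -597784 - \left(\frac{3}{8} - \frac{\sqrt{70554120 - 91 \sqrt{182} \sqrt{-4706 - 2130}}}{1456}\right) = -597784 - \left(\frac{3}{8} - \frac{\sqrt{70554120 - 91 \sqrt{182} \sqrt{-6836}}}{1456}\right) = -597784 - \left(\frac{3}{8} - \frac{\sqrt{70554120 - 91 \sqrt{182} \cdot 2 i \sqrt{1709}}}{1456}\right) = -597784 - \left(\frac{3}{8} - \frac{\sqrt{70554120 - 182 i \sqrt{311038}}}{1456}\right) = - \frac{4782275}{8} + \frac{\sqrt{70554120 - 182 i \sqrt{311038}}}{1456}$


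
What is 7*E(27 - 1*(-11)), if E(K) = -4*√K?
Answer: -28*√38 ≈ -172.60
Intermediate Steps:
7*E(27 - 1*(-11)) = 7*(-4*√(27 - 1*(-11))) = 7*(-4*√(27 + 11)) = 7*(-4*√38) = -28*√38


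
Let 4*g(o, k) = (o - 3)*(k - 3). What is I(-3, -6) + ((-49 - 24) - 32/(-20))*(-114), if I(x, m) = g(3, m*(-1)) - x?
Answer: 40713/5 ≈ 8142.6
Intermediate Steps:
g(o, k) = (-3 + k)*(-3 + o)/4 (g(o, k) = ((o - 3)*(k - 3))/4 = ((-3 + o)*(-3 + k))/4 = ((-3 + k)*(-3 + o))/4 = (-3 + k)*(-3 + o)/4)
I(x, m) = -x (I(x, m) = (9/4 - 3*m*(-1)/4 - ¾*3 + (¼)*(m*(-1))*3) - x = (9/4 - (-3)*m/4 - 9/4 + (¼)*(-m)*3) - x = (9/4 + 3*m/4 - 9/4 - 3*m/4) - x = 0 - x = -x)
I(-3, -6) + ((-49 - 24) - 32/(-20))*(-114) = -1*(-3) + ((-49 - 24) - 32/(-20))*(-114) = 3 + (-73 - 32*(-1/20))*(-114) = 3 + (-73 + 8/5)*(-114) = 3 - 357/5*(-114) = 3 + 40698/5 = 40713/5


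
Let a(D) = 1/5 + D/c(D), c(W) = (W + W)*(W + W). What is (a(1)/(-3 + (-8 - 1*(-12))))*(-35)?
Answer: -63/4 ≈ -15.750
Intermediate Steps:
c(W) = 4*W² (c(W) = (2*W)*(2*W) = 4*W²)
a(D) = ⅕ + 1/(4*D) (a(D) = 1/5 + D/((4*D²)) = 1*(⅕) + D*(1/(4*D²)) = ⅕ + 1/(4*D))
(a(1)/(-3 + (-8 - 1*(-12))))*(-35) = (((1/20)*(5 + 4*1)/1)/(-3 + (-8 - 1*(-12))))*(-35) = (((1/20)*1*(5 + 4))/(-3 + (-8 + 12)))*(-35) = (((1/20)*1*9)/(-3 + 4))*(-35) = ((9/20)/1)*(-35) = ((9/20)*1)*(-35) = (9/20)*(-35) = -63/4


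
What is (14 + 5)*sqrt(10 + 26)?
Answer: 114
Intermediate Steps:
(14 + 5)*sqrt(10 + 26) = 19*sqrt(36) = 19*6 = 114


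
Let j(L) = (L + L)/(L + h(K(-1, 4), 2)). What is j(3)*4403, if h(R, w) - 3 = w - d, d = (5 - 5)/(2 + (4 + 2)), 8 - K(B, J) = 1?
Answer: 13209/4 ≈ 3302.3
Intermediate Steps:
K(B, J) = 7 (K(B, J) = 8 - 1*1 = 8 - 1 = 7)
d = 0 (d = 0/(2 + 6) = 0/8 = 0*(⅛) = 0)
h(R, w) = 3 + w (h(R, w) = 3 + (w - 1*0) = 3 + (w + 0) = 3 + w)
j(L) = 2*L/(5 + L) (j(L) = (L + L)/(L + (3 + 2)) = (2*L)/(L + 5) = (2*L)/(5 + L) = 2*L/(5 + L))
j(3)*4403 = (2*3/(5 + 3))*4403 = (2*3/8)*4403 = (2*3*(⅛))*4403 = (¾)*4403 = 13209/4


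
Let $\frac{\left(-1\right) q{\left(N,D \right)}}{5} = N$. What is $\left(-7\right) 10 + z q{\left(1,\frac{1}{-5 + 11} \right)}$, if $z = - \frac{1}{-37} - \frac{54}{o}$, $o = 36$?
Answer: $- \frac{4635}{74} \approx -62.635$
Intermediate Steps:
$z = - \frac{109}{74}$ ($z = - \frac{1}{-37} - \frac{54}{36} = \left(-1\right) \left(- \frac{1}{37}\right) - \frac{3}{2} = \frac{1}{37} - \frac{3}{2} = - \frac{109}{74} \approx -1.473$)
$q{\left(N,D \right)} = - 5 N$
$\left(-7\right) 10 + z q{\left(1,\frac{1}{-5 + 11} \right)} = \left(-7\right) 10 - \frac{109 \left(\left(-5\right) 1\right)}{74} = -70 - - \frac{545}{74} = -70 + \frac{545}{74} = - \frac{4635}{74}$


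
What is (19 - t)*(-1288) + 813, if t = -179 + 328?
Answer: 168253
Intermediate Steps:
t = 149
(19 - t)*(-1288) + 813 = (19 - 1*149)*(-1288) + 813 = (19 - 149)*(-1288) + 813 = -130*(-1288) + 813 = 167440 + 813 = 168253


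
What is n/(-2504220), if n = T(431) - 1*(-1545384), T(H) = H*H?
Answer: -346229/500844 ≈ -0.69129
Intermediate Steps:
T(H) = H²
n = 1731145 (n = 431² - 1*(-1545384) = 185761 + 1545384 = 1731145)
n/(-2504220) = 1731145/(-2504220) = 1731145*(-1/2504220) = -346229/500844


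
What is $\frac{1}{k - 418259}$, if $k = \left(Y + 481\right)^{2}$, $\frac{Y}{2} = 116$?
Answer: $\frac{1}{90110} \approx 1.1098 \cdot 10^{-5}$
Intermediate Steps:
$Y = 232$ ($Y = 2 \cdot 116 = 232$)
$k = 508369$ ($k = \left(232 + 481\right)^{2} = 713^{2} = 508369$)
$\frac{1}{k - 418259} = \frac{1}{508369 - 418259} = \frac{1}{90110}$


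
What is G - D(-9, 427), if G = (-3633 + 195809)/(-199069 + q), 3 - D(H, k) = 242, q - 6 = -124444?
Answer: 77125997/323507 ≈ 238.41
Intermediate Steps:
q = -124438 (q = 6 - 124444 = -124438)
D(H, k) = -239 (D(H, k) = 3 - 1*242 = 3 - 242 = -239)
G = -192176/323507 (G = (-3633 + 195809)/(-199069 - 124438) = 192176/(-323507) = 192176*(-1/323507) = -192176/323507 ≈ -0.59404)
G - D(-9, 427) = -192176/323507 - 1*(-239) = -192176/323507 + 239 = 77125997/323507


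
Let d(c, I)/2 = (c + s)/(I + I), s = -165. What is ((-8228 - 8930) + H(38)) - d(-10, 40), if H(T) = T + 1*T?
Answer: -136621/8 ≈ -17078.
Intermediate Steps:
H(T) = 2*T (H(T) = T + T = 2*T)
d(c, I) = (-165 + c)/I (d(c, I) = 2*((c - 165)/(I + I)) = 2*((-165 + c)/((2*I))) = 2*((-165 + c)*(1/(2*I))) = 2*((-165 + c)/(2*I)) = (-165 + c)/I)
((-8228 - 8930) + H(38)) - d(-10, 40) = ((-8228 - 8930) + 2*38) - (-165 - 10)/40 = (-17158 + 76) - (-175)/40 = -17082 - 1*(-35/8) = -17082 + 35/8 = -136621/8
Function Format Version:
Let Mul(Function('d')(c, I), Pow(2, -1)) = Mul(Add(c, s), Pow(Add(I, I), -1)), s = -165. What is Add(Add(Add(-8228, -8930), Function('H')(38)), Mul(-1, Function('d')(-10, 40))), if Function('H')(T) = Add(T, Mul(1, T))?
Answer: Rational(-136621, 8) ≈ -17078.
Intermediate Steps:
Function('H')(T) = Mul(2, T) (Function('H')(T) = Add(T, T) = Mul(2, T))
Function('d')(c, I) = Mul(Pow(I, -1), Add(-165, c)) (Function('d')(c, I) = Mul(2, Mul(Add(c, -165), Pow(Add(I, I), -1))) = Mul(2, Mul(Add(-165, c), Pow(Mul(2, I), -1))) = Mul(2, Mul(Add(-165, c), Mul(Rational(1, 2), Pow(I, -1)))) = Mul(2, Mul(Rational(1, 2), Pow(I, -1), Add(-165, c))) = Mul(Pow(I, -1), Add(-165, c)))
Add(Add(Add(-8228, -8930), Function('H')(38)), Mul(-1, Function('d')(-10, 40))) = Add(Add(Add(-8228, -8930), Mul(2, 38)), Mul(-1, Mul(Pow(40, -1), Add(-165, -10)))) = Add(Add(-17158, 76), Mul(-1, Mul(Rational(1, 40), -175))) = Add(-17082, Mul(-1, Rational(-35, 8))) = Add(-17082, Rational(35, 8)) = Rational(-136621, 8)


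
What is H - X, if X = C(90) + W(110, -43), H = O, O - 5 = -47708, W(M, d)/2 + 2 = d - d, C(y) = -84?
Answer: -47615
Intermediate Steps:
W(M, d) = -4 (W(M, d) = -4 + 2*(d - d) = -4 + 2*0 = -4 + 0 = -4)
O = -47703 (O = 5 - 47708 = -47703)
H = -47703
X = -88 (X = -84 - 4 = -88)
H - X = -47703 - 1*(-88) = -47703 + 88 = -47615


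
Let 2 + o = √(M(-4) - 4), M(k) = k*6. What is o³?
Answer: 160 - 32*I*√7 ≈ 160.0 - 84.664*I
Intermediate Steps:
M(k) = 6*k
o = -2 + 2*I*√7 (o = -2 + √(6*(-4) - 4) = -2 + √(-24 - 4) = -2 + √(-28) = -2 + 2*I*√7 ≈ -2.0 + 5.2915*I)
o³ = (-2 + 2*I*√7)³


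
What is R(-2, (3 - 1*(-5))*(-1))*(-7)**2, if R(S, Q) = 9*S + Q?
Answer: -1274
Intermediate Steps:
R(S, Q) = Q + 9*S
R(-2, (3 - 1*(-5))*(-1))*(-7)**2 = ((3 - 1*(-5))*(-1) + 9*(-2))*(-7)**2 = ((3 + 5)*(-1) - 18)*49 = (8*(-1) - 18)*49 = (-8 - 18)*49 = -26*49 = -1274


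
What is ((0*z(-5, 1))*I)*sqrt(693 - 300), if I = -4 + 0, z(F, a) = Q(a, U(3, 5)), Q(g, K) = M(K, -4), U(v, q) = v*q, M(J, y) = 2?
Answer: 0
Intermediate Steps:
U(v, q) = q*v
Q(g, K) = 2
z(F, a) = 2
I = -4
((0*z(-5, 1))*I)*sqrt(693 - 300) = ((0*2)*(-4))*sqrt(693 - 300) = (0*(-4))*sqrt(393) = 0*sqrt(393) = 0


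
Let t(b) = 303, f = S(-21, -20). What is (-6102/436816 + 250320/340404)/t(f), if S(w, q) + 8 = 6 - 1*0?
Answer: 4469443163/1877260660008 ≈ 0.0023808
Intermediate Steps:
S(w, q) = -2 (S(w, q) = -8 + (6 - 1*0) = -8 + (6 + 0) = -8 + 6 = -2)
f = -2
(-6102/436816 + 250320/340404)/t(f) = (-6102/436816 + 250320/340404)/303 = (-6102*1/436816 + 250320*(1/340404))*(1/303) = (-3051/218408 + 20860/28367)*(1/303) = (4469443163/6195579736)*(1/303) = 4469443163/1877260660008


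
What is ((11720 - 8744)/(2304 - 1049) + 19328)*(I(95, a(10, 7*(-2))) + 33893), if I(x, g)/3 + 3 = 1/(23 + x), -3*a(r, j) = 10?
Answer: 9699758654704/14809 ≈ 6.5499e+8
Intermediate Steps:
a(r, j) = -10/3 (a(r, j) = -⅓*10 = -10/3)
I(x, g) = -9 + 3/(23 + x)
((11720 - 8744)/(2304 - 1049) + 19328)*(I(95, a(10, 7*(-2))) + 33893) = ((11720 - 8744)/(2304 - 1049) + 19328)*(3*(-68 - 3*95)/(23 + 95) + 33893) = (2976/1255 + 19328)*(3*(-68 - 285)/118 + 33893) = (2976*(1/1255) + 19328)*(3*(1/118)*(-353) + 33893) = (2976/1255 + 19328)*(-1059/118 + 33893) = (24259616/1255)*(3998315/118) = 9699758654704/14809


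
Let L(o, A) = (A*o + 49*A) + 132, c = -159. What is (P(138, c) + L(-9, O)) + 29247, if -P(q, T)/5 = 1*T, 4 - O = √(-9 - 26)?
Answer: 30334 - 40*I*√35 ≈ 30334.0 - 236.64*I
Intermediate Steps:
O = 4 - I*√35 (O = 4 - √(-9 - 26) = 4 - √(-35) = 4 - I*√35 ≈ 4.0 - 5.9161*I)
L(o, A) = 132 + 49*A + A*o (L(o, A) = (49*A + A*o) + 132 = 132 + 49*A + A*o)
P(q, T) = -5*T
(P(138, c) + L(-9, O)) + 29247 = (-5*(-159) + (132 + 49*(4 - I*√35) + (4 - I*√35)*(-9))) + 29247 = (795 + (132 + (196 - 49*I*√35) + (-36 + 9*I*√35))) + 29247 = (795 + (292 - 40*I*√35)) + 29247 = (1087 - 40*I*√35) + 29247 = 30334 - 40*I*√35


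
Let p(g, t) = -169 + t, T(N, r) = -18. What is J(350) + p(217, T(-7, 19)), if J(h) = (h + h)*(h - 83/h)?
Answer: 244647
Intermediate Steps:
J(h) = 2*h*(h - 83/h) (J(h) = (2*h)*(h - 83/h) = 2*h*(h - 83/h))
J(350) + p(217, T(-7, 19)) = (-166 + 2*350²) + (-169 - 18) = (-166 + 2*122500) - 187 = (-166 + 245000) - 187 = 244834 - 187 = 244647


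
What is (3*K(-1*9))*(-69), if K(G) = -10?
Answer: 2070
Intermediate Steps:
(3*K(-1*9))*(-69) = (3*(-10))*(-69) = -30*(-69) = 2070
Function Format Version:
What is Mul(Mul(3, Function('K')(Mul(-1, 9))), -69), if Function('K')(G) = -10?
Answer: 2070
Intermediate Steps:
Mul(Mul(3, Function('K')(Mul(-1, 9))), -69) = Mul(Mul(3, -10), -69) = Mul(-30, -69) = 2070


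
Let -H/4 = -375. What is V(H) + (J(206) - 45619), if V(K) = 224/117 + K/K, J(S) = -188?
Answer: -5359078/117 ≈ -45804.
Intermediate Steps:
H = 1500 (H = -4*(-375) = 1500)
V(K) = 341/117 (V(K) = 224*(1/117) + 1 = 224/117 + 1 = 341/117)
V(H) + (J(206) - 45619) = 341/117 + (-188 - 45619) = 341/117 - 45807 = -5359078/117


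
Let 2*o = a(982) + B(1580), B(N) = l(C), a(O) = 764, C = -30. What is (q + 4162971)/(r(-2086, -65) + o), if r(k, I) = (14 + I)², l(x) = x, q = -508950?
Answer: 522003/424 ≈ 1231.1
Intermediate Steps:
B(N) = -30
o = 367 (o = (764 - 30)/2 = (½)*734 = 367)
(q + 4162971)/(r(-2086, -65) + o) = (-508950 + 4162971)/((14 - 65)² + 367) = 3654021/((-51)² + 367) = 3654021/(2601 + 367) = 3654021/2968 = 3654021*(1/2968) = 522003/424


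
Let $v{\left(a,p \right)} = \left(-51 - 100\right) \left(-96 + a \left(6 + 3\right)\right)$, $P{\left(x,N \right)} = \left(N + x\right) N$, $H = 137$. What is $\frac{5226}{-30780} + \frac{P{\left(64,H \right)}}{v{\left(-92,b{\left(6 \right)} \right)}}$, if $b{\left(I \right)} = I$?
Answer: $\frac{3289901}{119293020} \approx 0.027578$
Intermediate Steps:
$P{\left(x,N \right)} = N \left(N + x\right)$
$v{\left(a,p \right)} = 14496 - 1359 a$ ($v{\left(a,p \right)} = - 151 \left(-96 + a 9\right) = - 151 \left(-96 + 9 a\right) = 14496 - 1359 a$)
$\frac{5226}{-30780} + \frac{P{\left(64,H \right)}}{v{\left(-92,b{\left(6 \right)} \right)}} = \frac{5226}{-30780} + \frac{137 \left(137 + 64\right)}{14496 - -125028} = 5226 \left(- \frac{1}{30780}\right) + \frac{137 \cdot 201}{14496 + 125028} = - \frac{871}{5130} + \frac{27537}{139524} = - \frac{871}{5130} + 27537 \cdot \frac{1}{139524} = - \frac{871}{5130} + \frac{9179}{46508} = \frac{3289901}{119293020}$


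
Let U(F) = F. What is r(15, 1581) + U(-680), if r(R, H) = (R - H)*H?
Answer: -2476526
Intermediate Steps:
r(R, H) = H*(R - H)
r(15, 1581) + U(-680) = 1581*(15 - 1*1581) - 680 = 1581*(15 - 1581) - 680 = 1581*(-1566) - 680 = -2475846 - 680 = -2476526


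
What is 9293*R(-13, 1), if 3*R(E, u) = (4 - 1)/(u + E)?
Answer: -9293/12 ≈ -774.42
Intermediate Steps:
R(E, u) = 1/(E + u) (R(E, u) = ((4 - 1)/(u + E))/3 = (3/(E + u))/3 = 1/(E + u))
9293*R(-13, 1) = 9293/(-13 + 1) = 9293/(-12) = 9293*(-1/12) = -9293/12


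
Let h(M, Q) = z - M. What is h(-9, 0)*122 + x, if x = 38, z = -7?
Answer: 282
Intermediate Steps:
h(M, Q) = -7 - M
h(-9, 0)*122 + x = (-7 - 1*(-9))*122 + 38 = (-7 + 9)*122 + 38 = 2*122 + 38 = 244 + 38 = 282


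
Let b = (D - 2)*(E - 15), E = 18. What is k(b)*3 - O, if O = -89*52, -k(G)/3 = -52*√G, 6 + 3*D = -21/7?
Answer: 4628 + 468*I*√15 ≈ 4628.0 + 1812.6*I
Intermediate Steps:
D = -3 (D = -2 + (-21/7)/3 = -2 + (-21*⅐)/3 = -2 + (⅓)*(-3) = -2 - 1 = -3)
b = -15 (b = (-3 - 2)*(18 - 15) = -5*3 = -15)
k(G) = 156*√G (k(G) = -(-156)*√G = 156*√G)
O = -4628
k(b)*3 - O = (156*√(-15))*3 - 1*(-4628) = (156*(I*√15))*3 + 4628 = (156*I*√15)*3 + 4628 = 468*I*√15 + 4628 = 4628 + 468*I*√15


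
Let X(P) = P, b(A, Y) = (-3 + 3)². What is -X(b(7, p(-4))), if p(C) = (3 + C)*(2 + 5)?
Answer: 0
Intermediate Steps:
p(C) = 21 + 7*C (p(C) = (3 + C)*7 = 21 + 7*C)
b(A, Y) = 0 (b(A, Y) = 0² = 0)
-X(b(7, p(-4))) = -1*0 = 0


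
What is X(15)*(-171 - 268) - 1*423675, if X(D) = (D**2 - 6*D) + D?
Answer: -489525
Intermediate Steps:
X(D) = D**2 - 5*D
X(15)*(-171 - 268) - 1*423675 = (15*(-5 + 15))*(-171 - 268) - 1*423675 = (15*10)*(-439) - 423675 = 150*(-439) - 423675 = -65850 - 423675 = -489525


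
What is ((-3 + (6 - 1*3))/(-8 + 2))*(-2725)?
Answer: 0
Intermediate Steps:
((-3 + (6 - 1*3))/(-8 + 2))*(-2725) = ((-3 + (6 - 3))/(-6))*(-2725) = ((-3 + 3)*(-1/6))*(-2725) = (0*(-1/6))*(-2725) = 0*(-2725) = 0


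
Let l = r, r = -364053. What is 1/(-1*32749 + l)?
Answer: -1/396802 ≈ -2.5201e-6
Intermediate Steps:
l = -364053
1/(-1*32749 + l) = 1/(-1*32749 - 364053) = 1/(-32749 - 364053) = 1/(-396802) = -1/396802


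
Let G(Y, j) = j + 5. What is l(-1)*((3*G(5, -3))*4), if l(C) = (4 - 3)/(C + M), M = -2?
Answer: -8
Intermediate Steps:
G(Y, j) = 5 + j
l(C) = 1/(-2 + C) (l(C) = (4 - 3)/(C - 2) = 1/(-2 + C))
l(-1)*((3*G(5, -3))*4) = ((3*(5 - 3))*4)/(-2 - 1) = ((3*2)*4)/(-3) = -2*4 = -⅓*24 = -8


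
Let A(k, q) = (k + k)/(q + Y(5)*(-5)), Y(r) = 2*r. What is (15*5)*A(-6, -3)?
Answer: 900/53 ≈ 16.981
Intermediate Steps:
A(k, q) = 2*k/(-50 + q) (A(k, q) = (k + k)/(q + (2*5)*(-5)) = (2*k)/(q + 10*(-5)) = (2*k)/(q - 50) = (2*k)/(-50 + q) = 2*k/(-50 + q))
(15*5)*A(-6, -3) = (15*5)*(2*(-6)/(-50 - 3)) = 75*(2*(-6)/(-53)) = 75*(2*(-6)*(-1/53)) = 75*(12/53) = 900/53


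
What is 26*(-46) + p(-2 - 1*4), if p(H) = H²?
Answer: -1160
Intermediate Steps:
26*(-46) + p(-2 - 1*4) = 26*(-46) + (-2 - 1*4)² = -1196 + (-2 - 4)² = -1196 + (-6)² = -1196 + 36 = -1160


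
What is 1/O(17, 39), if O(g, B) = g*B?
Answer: 1/663 ≈ 0.0015083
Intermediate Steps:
O(g, B) = B*g
1/O(17, 39) = 1/(39*17) = 1/663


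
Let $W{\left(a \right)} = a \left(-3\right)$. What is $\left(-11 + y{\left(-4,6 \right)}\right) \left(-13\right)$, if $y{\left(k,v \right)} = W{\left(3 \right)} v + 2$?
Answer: $819$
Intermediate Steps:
$W{\left(a \right)} = - 3 a$
$y{\left(k,v \right)} = 2 - 9 v$ ($y{\left(k,v \right)} = \left(-3\right) 3 v + 2 = - 9 v + 2 = 2 - 9 v$)
$\left(-11 + y{\left(-4,6 \right)}\right) \left(-13\right) = \left(-11 + \left(2 - 54\right)\right) \left(-13\right) = \left(-11 - 52\right) \left(-13\right) = \left(-63\right) \left(-13\right) = 819$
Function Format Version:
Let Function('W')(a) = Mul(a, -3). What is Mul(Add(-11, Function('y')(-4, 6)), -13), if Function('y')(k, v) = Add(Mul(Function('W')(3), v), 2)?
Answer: 819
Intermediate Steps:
Function('W')(a) = Mul(-3, a)
Function('y')(k, v) = Add(2, Mul(-9, v)) (Function('y')(k, v) = Add(Mul(Mul(-3, 3), v), 2) = Add(Mul(-9, v), 2) = Add(2, Mul(-9, v)))
Mul(Add(-11, Function('y')(-4, 6)), -13) = Mul(Add(-11, Add(2, Mul(-9, 6))), -13) = Mul(Add(-11, Add(2, -54)), -13) = Mul(Add(-11, -52), -13) = Mul(-63, -13) = 819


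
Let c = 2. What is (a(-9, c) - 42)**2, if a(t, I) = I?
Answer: 1600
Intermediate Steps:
(a(-9, c) - 42)**2 = (2 - 42)**2 = (-40)**2 = 1600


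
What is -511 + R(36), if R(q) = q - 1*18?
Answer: -493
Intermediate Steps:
R(q) = -18 + q (R(q) = q - 18 = -18 + q)
-511 + R(36) = -511 + (-18 + 36) = -511 + 18 = -493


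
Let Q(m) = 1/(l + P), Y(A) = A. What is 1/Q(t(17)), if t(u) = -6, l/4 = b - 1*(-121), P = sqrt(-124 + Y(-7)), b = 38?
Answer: 636 + I*sqrt(131) ≈ 636.0 + 11.446*I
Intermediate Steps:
P = I*sqrt(131) (P = sqrt(-124 - 7) = sqrt(-131) = I*sqrt(131) ≈ 11.446*I)
l = 636 (l = 4*(38 - 1*(-121)) = 4*(38 + 121) = 4*159 = 636)
Q(m) = 1/(636 + I*sqrt(131))
1/Q(t(17)) = 1/(636/404627 - I*sqrt(131)/404627)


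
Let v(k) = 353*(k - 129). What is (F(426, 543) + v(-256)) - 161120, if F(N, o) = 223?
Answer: -296802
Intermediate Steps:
v(k) = -45537 + 353*k (v(k) = 353*(-129 + k) = -45537 + 353*k)
(F(426, 543) + v(-256)) - 161120 = (223 + (-45537 + 353*(-256))) - 161120 = (223 + (-45537 - 90368)) - 161120 = (223 - 135905) - 161120 = -135682 - 161120 = -296802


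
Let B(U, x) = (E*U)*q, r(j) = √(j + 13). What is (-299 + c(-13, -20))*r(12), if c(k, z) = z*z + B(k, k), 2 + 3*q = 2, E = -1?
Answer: 505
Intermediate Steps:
r(j) = √(13 + j)
q = 0 (q = -⅔ + (⅓)*2 = -⅔ + ⅔ = 0)
B(U, x) = 0 (B(U, x) = -U*0 = 0)
c(k, z) = z² (c(k, z) = z*z + 0 = z² + 0 = z²)
(-299 + c(-13, -20))*r(12) = (-299 + (-20)²)*√(13 + 12) = (-299 + 400)*√25 = 101*5 = 505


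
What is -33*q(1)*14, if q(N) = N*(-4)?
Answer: 1848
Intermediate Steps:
q(N) = -4*N
-33*q(1)*14 = -(-132)*14 = -33*(-4)*14 = 132*14 = 1848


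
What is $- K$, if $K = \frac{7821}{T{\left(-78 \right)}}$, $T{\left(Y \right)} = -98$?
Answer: $\frac{7821}{98} \approx 79.806$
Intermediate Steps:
$K = - \frac{7821}{98}$ ($K = \frac{7821}{-98} = 7821 \left(- \frac{1}{98}\right) = - \frac{7821}{98} \approx -79.806$)
$- K = \left(-1\right) \left(- \frac{7821}{98}\right) = \frac{7821}{98}$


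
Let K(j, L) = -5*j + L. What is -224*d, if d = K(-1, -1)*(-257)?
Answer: 230272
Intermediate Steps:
K(j, L) = L - 5*j
d = -1028 (d = (-1 - 5*(-1))*(-257) = (-1 + 5)*(-257) = 4*(-257) = -1028)
-224*d = -224*(-1028) = 230272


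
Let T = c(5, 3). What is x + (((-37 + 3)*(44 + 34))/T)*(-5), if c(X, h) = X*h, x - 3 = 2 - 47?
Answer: 842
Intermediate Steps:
x = -42 (x = 3 + (2 - 47) = 3 - 45 = -42)
T = 15 (T = 5*3 = 15)
x + (((-37 + 3)*(44 + 34))/T)*(-5) = -42 + (((-37 + 3)*(44 + 34))/15)*(-5) = -42 + (-34*78*(1/15))*(-5) = -42 - 2652*1/15*(-5) = -42 - 884/5*(-5) = -42 + 884 = 842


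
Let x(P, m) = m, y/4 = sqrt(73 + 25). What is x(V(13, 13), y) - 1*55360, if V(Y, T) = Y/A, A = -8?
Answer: -55360 + 28*sqrt(2) ≈ -55320.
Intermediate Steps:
y = 28*sqrt(2) (y = 4*sqrt(73 + 25) = 4*sqrt(98) = 4*(7*sqrt(2)) = 28*sqrt(2) ≈ 39.598)
V(Y, T) = -Y/8 (V(Y, T) = Y/(-8) = Y*(-1/8) = -Y/8)
x(V(13, 13), y) - 1*55360 = 28*sqrt(2) - 1*55360 = 28*sqrt(2) - 55360 = -55360 + 28*sqrt(2)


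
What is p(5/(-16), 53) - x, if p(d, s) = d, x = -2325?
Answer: 37195/16 ≈ 2324.7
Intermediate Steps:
p(5/(-16), 53) - x = 5/(-16) - 1*(-2325) = 5*(-1/16) + 2325 = -5/16 + 2325 = 37195/16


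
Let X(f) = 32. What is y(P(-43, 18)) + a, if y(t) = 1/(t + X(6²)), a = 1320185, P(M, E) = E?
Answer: 66009251/50 ≈ 1.3202e+6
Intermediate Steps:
y(t) = 1/(32 + t) (y(t) = 1/(t + 32) = 1/(32 + t))
y(P(-43, 18)) + a = 1/(32 + 18) + 1320185 = 1/50 + 1320185 = 66009251/50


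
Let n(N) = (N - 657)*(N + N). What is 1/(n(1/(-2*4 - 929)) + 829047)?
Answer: 877969/727878796763 ≈ 1.2062e-6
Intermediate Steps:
n(N) = 2*N*(-657 + N) (n(N) = (-657 + N)*(2*N) = 2*N*(-657 + N))
1/(n(1/(-2*4 - 929)) + 829047) = 1/(2*(-657 + 1/(-2*4 - 929))/(-2*4 - 929) + 829047) = 1/(2*(-657 + 1/(-8 - 929))/(-8 - 929) + 829047) = 1/(2*(-657 + 1/(-937))/(-937) + 829047) = 1/(2*(-1/937)*(-657 - 1/937) + 829047) = 1/(2*(-1/937)*(-615610/937) + 829047) = 1/(1231220/877969 + 829047) = 1/(727878796763/877969) = 877969/727878796763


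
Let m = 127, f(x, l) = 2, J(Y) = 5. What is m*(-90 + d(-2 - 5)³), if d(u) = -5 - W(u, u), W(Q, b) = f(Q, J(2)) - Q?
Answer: -359918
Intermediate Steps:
W(Q, b) = 2 - Q
d(u) = -7 + u (d(u) = -5 - (2 - u) = -5 + (-2 + u) = -7 + u)
m*(-90 + d(-2 - 5)³) = 127*(-90 + (-7 + (-2 - 5))³) = 127*(-90 + (-7 - 7)³) = 127*(-90 + (-14)³) = 127*(-90 - 2744) = 127*(-2834) = -359918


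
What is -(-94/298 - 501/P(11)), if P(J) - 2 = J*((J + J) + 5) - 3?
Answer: 88561/44104 ≈ 2.0080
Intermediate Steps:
P(J) = -1 + J*(5 + 2*J) (P(J) = 2 + (J*((J + J) + 5) - 3) = 2 + (J*(2*J + 5) - 3) = 2 + (J*(5 + 2*J) - 3) = 2 + (-3 + J*(5 + 2*J)) = -1 + J*(5 + 2*J))
-(-94/298 - 501/P(11)) = -(-94/298 - 501/(-1 + 2*11**2 + 5*11)) = -(-94*1/298 - 501/(-1 + 2*121 + 55)) = -(-47/149 - 501/(-1 + 242 + 55)) = -(-47/149 - 501/296) = -1*(-88561/44104) = 88561/44104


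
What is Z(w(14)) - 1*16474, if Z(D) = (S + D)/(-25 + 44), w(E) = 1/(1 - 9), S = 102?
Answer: -2503233/152 ≈ -16469.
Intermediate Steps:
w(E) = -⅛ (w(E) = 1/(-8) = -⅛)
Z(D) = 102/19 + D/19 (Z(D) = (102 + D)/(-25 + 44) = (102 + D)/19 = (102 + D)*(1/19) = 102/19 + D/19)
Z(w(14)) - 1*16474 = (102/19 + (1/19)*(-⅛)) - 1*16474 = (102/19 - 1/152) - 16474 = 815/152 - 16474 = -2503233/152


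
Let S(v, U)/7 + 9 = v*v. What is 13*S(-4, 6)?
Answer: 637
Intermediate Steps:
S(v, U) = -63 + 7*v² (S(v, U) = -63 + 7*(v*v) = -63 + 7*v²)
13*S(-4, 6) = 13*(-63 + 7*(-4)²) = 13*(-63 + 7*16) = 13*(-63 + 112) = 13*49 = 637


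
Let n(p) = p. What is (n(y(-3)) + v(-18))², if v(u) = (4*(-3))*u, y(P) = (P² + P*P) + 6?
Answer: 57600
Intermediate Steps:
y(P) = 6 + 2*P² (y(P) = (P² + P²) + 6 = 2*P² + 6 = 6 + 2*P²)
v(u) = -12*u
(n(y(-3)) + v(-18))² = ((6 + 2*(-3)²) - 12*(-18))² = ((6 + 2*9) + 216)² = ((6 + 18) + 216)² = (24 + 216)² = 240² = 57600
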